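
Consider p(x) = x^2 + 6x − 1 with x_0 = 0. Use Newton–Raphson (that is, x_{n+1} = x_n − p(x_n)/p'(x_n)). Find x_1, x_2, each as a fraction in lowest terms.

p'(x) = 2x + 6.
p(0) = −1, p'(0) = 6, so x_1 = 0 − (−1)/6 = 1/6.
p(1/6) = 1/36, p'(1/6) = 19/3, so x_2 = (1/6) − (1/36)/(19/3) = 37/228.

x_1 = 1/6, x_2 = 37/228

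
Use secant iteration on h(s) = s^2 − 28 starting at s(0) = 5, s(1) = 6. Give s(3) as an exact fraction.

164/31

h(5) = −3, h(6) = 8. s(2) = 6 − 8·(6 − 5)/(8 − (−3)) = 58/11.
h(6) = 8, h(58/11) = −24/121. s(3) = (58/11) − (−24/121)·((58/11) − 6)/((−24/121) − 8) = 164/31.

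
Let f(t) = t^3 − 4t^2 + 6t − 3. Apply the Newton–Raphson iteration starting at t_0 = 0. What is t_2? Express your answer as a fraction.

9/11

f'(t) = 3t^2 − 8t + 6.
f(0) = −3, f'(0) = 6, so t_1 = 0 − (−3)/6 = 1/2.
f(1/2) = −7/8, f'(1/2) = 11/4, so t_2 = (1/2) − (−7/8)/(11/4) = 9/11.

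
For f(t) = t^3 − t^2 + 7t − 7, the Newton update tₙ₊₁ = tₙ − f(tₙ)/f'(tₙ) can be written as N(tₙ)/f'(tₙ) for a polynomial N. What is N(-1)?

f'(t) = 3t^2 − 2t + 7.
N(t) = t·f'(t) − f(t) = t·(3t^2 − 2t + 7) − (t^3 − t^2 + 7t − 7) = 2t^3 − t^2 + 7.
N(-1) = 4.

4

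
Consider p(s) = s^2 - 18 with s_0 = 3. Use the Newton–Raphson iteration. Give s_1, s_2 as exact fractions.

p'(s) = 2s.
p(3) = -9, p'(3) = 6, so s_1 = 3 - (-9)/6 = 9/2.
p(9/2) = 9/4, p'(9/2) = 9, so s_2 = (9/2) - (9/4)/9 = 17/4.

s_1 = 9/2, s_2 = 17/4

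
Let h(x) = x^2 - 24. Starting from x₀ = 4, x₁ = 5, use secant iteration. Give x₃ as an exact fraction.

436/89

h(4) = -8, h(5) = 1. x₂ = 5 - 1·(5 - 4)/(1 - (-8)) = 44/9.
h(5) = 1, h(44/9) = -8/81. x₃ = (44/9) - (-8/81)·((44/9) - 5)/((-8/81) - 1) = 436/89.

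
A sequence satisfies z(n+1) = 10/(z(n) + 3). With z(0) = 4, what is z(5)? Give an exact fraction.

z(1) = 10/(4 + 3) = 10/7.
z(2) = 10/(10/7 + 3) = 70/31.
z(3) = 10/(70/31 + 3) = 310/163.
z(4) = 10/(310/163 + 3) = 1630/799.
z(5) = 10/(1630/799 + 3) = 7990/4027.

7990/4027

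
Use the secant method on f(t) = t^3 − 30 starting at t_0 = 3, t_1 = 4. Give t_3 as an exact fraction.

f(3) = −3, f(4) = 34. t_2 = 4 − 34·(4 − 3)/(34 − (−3)) = 114/37.
f(4) = 34, f(114/37) = −38046/50653. t_3 = (114/37) − (−38046/50653)·((114/37) − 4)/((−38046/50653) − 34) = 80271/25886.

80271/25886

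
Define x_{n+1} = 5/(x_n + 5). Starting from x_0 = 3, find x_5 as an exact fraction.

x_1 = 5/(3 + 5) = 5/8.
x_2 = 5/(5/8 + 5) = 8/9.
x_3 = 5/(8/9 + 5) = 45/53.
x_4 = 5/(45/53 + 5) = 53/62.
x_5 = 5/(53/62 + 5) = 310/363.

310/363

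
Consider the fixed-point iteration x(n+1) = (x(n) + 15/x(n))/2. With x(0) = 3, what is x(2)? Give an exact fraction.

x(1) = (3 + 15/3)/2 = 4.
x(2) = (4 + 15/4)/2 = 31/8.

31/8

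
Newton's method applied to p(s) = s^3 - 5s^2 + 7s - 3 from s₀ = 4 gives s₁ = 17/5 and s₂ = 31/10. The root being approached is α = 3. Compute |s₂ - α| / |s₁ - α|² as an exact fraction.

s₁ - α = 17/5 - 3 = 2/5, so |s₁ - α| = 2/5.
s₂ - α = 31/10 - 3 = 1/10, so |s₂ - α| = 1/10.
|s₁ - α|² = 4/25.
Ratio = (1/10) / (4/25) = 5/8.

5/8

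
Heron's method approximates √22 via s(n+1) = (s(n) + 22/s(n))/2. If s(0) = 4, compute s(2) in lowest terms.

s(1) = (4 + 22/4)/2 = 19/4.
s(2) = (19/4 + 22/(19/4))/2 = 713/152.

713/152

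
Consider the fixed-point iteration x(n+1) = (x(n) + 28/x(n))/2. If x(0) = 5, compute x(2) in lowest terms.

x(1) = (5 + 28/5)/2 = 53/10.
x(2) = (53/10 + 28/(53/10))/2 = 5609/1060.

5609/1060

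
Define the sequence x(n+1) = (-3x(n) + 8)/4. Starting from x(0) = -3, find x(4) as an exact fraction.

-43/256

x(1) = (-3·(-3) + 8)/4 = 17/4.
x(2) = (-3·(17/4) + 8)/4 = -19/16.
x(3) = (-3·(-19/16) + 8)/4 = 185/64.
x(4) = (-3·(185/64) + 8)/4 = -43/256.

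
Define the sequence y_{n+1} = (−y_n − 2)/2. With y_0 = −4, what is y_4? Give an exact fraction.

−7/8

y_1 = (−(−4) − 2)/2 = 1.
y_2 = (−1 − 2)/2 = −3/2.
y_3 = (−(−3/2) − 2)/2 = −1/4.
y_4 = (−(−1/4) − 2)/2 = −7/8.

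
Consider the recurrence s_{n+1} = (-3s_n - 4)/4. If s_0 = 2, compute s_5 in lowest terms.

s_1 = (-3·2 - 4)/4 = -5/2.
s_2 = (-3·(-5/2) - 4)/4 = 7/8.
s_3 = (-3·(7/8) - 4)/4 = -53/32.
s_4 = (-3·(-53/32) - 4)/4 = 31/128.
s_5 = (-3·(31/128) - 4)/4 = -605/512.

-605/512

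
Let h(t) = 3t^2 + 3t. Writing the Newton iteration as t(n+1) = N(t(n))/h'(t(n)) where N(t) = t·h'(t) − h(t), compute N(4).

h'(t) = 6t + 3.
N(t) = t·h'(t) − h(t) = t·(6t + 3) − (3t^2 + 3t) = 3t^2.
N(4) = 48.

48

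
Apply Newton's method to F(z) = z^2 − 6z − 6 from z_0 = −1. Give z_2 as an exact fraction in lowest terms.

−433/496

F'(z) = 2z − 6.
F(−1) = 1, F'(−1) = −8, so z_1 = (−1) − 1/(−8) = −7/8.
F(−7/8) = 1/64, F'(−7/8) = −31/4, so z_2 = (−7/8) − (1/64)/(−31/4) = −433/496.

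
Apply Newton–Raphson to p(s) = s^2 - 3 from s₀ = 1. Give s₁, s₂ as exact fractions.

s₁ = 2, s₂ = 7/4

p'(s) = 2s.
p(1) = -2, p'(1) = 2, so s₁ = 1 - (-2)/2 = 2.
p(2) = 1, p'(2) = 4, so s₂ = 2 - 1/4 = 7/4.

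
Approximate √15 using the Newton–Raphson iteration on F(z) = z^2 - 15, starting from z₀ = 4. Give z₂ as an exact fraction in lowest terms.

1921/496

F'(z) = 2z.
F(4) = 1, F'(4) = 8, so z₁ = 4 - 1/8 = 31/8.
F(31/8) = 1/64, F'(31/8) = 31/4, so z₂ = (31/8) - (1/64)/(31/4) = 1921/496.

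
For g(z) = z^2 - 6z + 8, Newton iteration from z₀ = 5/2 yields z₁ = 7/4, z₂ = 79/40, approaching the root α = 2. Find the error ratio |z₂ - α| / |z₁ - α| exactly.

1/10

z₁ - α = 7/4 - 2 = -1/4, so |z₁ - α| = 1/4.
z₂ - α = 79/40 - 2 = -1/40, so |z₂ - α| = 1/40.
Ratio = (1/40) / (1/4) = 1/10.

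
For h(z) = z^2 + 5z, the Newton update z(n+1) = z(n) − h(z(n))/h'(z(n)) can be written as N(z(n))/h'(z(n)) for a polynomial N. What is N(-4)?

h'(z) = 2z + 5.
N(z) = z·h'(z) − h(z) = z·(2z + 5) − (z^2 + 5z) = z^2.
N(-4) = 16.

16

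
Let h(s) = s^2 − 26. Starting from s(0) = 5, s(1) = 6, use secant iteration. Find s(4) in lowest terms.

34862/6837

h(5) = −1, h(6) = 10. s(2) = 6 − 10·(6 − 5)/(10 − (−1)) = 56/11.
h(6) = 10, h(56/11) = −10/121. s(3) = (56/11) − (−10/121)·((56/11) − 6)/((−10/121) − 10) = 311/61.
h(56/11) = −10/121, h(311/61) = −25/3721. s(4) = (311/61) − (−25/3721)·((311/61) − (56/11))/((−25/3721) − (−10/121)) = 34862/6837.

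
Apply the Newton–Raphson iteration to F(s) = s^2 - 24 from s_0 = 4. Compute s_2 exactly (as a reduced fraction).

49/10

F'(s) = 2s.
F(4) = -8, F'(4) = 8, so s_1 = 4 - (-8)/8 = 5.
F(5) = 1, F'(5) = 10, so s_2 = 5 - 1/10 = 49/10.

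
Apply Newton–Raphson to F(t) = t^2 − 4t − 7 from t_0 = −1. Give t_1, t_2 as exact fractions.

F'(t) = 2t − 4.
F(−1) = −2, F'(−1) = −6, so t_1 = (−1) − (−2)/(−6) = −4/3.
F(−4/3) = 1/9, F'(−4/3) = −20/3, so t_2 = (−4/3) − (1/9)/(−20/3) = −79/60.

t_1 = −4/3, t_2 = −79/60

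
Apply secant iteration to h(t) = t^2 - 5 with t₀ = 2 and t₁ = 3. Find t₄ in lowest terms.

h(2) = -1, h(3) = 4. t₂ = 3 - 4·(3 - 2)/(4 - (-1)) = 11/5.
h(3) = 4, h(11/5) = -4/25. t₃ = (11/5) - (-4/25)·((11/5) - 3)/((-4/25) - 4) = 29/13.
h(11/5) = -4/25, h(29/13) = -4/169. t₄ = (29/13) - (-4/169)·((29/13) - (11/5))/((-4/169) - (-4/25)) = 161/72.

161/72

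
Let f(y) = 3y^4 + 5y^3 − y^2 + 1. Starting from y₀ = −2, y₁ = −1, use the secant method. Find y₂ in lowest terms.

f(−2) = 5, f(−1) = −2. y₂ = (−1) − (−2)·((−1) − (−2))/((−2) − 5) = −9/7.

−9/7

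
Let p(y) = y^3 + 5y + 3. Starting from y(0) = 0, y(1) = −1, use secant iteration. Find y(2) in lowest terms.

−1/2

p(0) = 3, p(−1) = −3. y(2) = (−1) − (−3)·((−1) − 0)/((−3) − 3) = −1/2.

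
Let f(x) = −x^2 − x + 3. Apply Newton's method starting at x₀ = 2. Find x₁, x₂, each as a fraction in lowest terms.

x₁ = 7/5, x₂ = 124/95

f'(x) = −2x − 1.
f(2) = −3, f'(2) = −5, so x₁ = 2 − (−3)/(−5) = 7/5.
f(7/5) = −9/25, f'(7/5) = −19/5, so x₂ = (7/5) − (−9/25)/(−19/5) = 124/95.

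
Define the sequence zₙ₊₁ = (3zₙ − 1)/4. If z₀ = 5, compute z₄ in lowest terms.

115/128

z₁ = (3·5 − 1)/4 = 7/2.
z₂ = (3·(7/2) − 1)/4 = 19/8.
z₃ = (3·(19/8) − 1)/4 = 49/32.
z₄ = (3·(49/32) − 1)/4 = 115/128.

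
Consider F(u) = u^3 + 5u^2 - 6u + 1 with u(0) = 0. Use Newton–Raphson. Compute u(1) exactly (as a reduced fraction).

1/6

F'(u) = 3u^2 + 10u - 6.
F(0) = 1, F'(0) = -6, so u(1) = 0 - 1/(-6) = 1/6.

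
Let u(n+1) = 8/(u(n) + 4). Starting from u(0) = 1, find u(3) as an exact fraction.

28/19

u(1) = 8/(1 + 4) = 8/5.
u(2) = 8/(8/5 + 4) = 10/7.
u(3) = 8/(10/7 + 4) = 28/19.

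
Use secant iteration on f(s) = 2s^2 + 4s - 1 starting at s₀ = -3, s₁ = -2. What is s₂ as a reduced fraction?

-13/6

f(-3) = 5, f(-2) = -1. s₂ = (-2) - (-1)·((-2) - (-3))/((-1) - 5) = -13/6.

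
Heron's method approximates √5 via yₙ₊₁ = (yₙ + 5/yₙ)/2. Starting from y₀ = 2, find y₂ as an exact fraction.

y₁ = (2 + 5/2)/2 = 9/4.
y₂ = (9/4 + 5/(9/4))/2 = 161/72.

161/72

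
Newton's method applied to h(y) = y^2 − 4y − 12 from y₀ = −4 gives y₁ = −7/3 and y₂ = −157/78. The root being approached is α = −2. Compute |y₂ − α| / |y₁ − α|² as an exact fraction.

y₁ − α = −7/3 − (−2) = −7/3 + 2 = −1/3, so |y₁ − α| = 1/3.
y₂ − α = −157/78 − (−2) = −157/78 + 2 = −1/78, so |y₂ − α| = 1/78.
|y₁ − α|² = 1/9.
Ratio = (1/78) / (1/9) = 3/26.

3/26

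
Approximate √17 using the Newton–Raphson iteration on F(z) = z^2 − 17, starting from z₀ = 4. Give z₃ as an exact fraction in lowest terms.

9478657/2298912

F'(z) = 2z.
F(4) = −1, F'(4) = 8, so z₁ = 4 − (−1)/8 = 33/8.
F(33/8) = 1/64, F'(33/8) = 33/4, so z₂ = (33/8) − (1/64)/(33/4) = 2177/528.
F(2177/528) = 1/278784, F'(2177/528) = 2177/264, so z₃ = (2177/528) − (1/278784)/(2177/264) = 9478657/2298912.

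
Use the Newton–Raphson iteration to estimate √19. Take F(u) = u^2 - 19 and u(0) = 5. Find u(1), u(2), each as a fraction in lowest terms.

F'(u) = 2u.
F(5) = 6, F'(5) = 10, so u(1) = 5 - 6/10 = 22/5.
F(22/5) = 9/25, F'(22/5) = 44/5, so u(2) = (22/5) - (9/25)/(44/5) = 959/220.

u(1) = 22/5, u(2) = 959/220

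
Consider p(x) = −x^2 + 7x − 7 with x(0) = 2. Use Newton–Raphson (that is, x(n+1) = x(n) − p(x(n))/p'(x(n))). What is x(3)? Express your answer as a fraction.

p'(x) = −2x + 7.
p(2) = 3, p'(2) = 3, so x(1) = 2 − 3/3 = 1.
p(1) = −1, p'(1) = 5, so x(2) = 1 − (−1)/5 = 6/5.
p(6/5) = −1/25, p'(6/5) = 23/5, so x(3) = (6/5) − (−1/25)/(23/5) = 139/115.

139/115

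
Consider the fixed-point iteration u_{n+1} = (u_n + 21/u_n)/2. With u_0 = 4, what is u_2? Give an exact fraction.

u_1 = (4 + 21/4)/2 = 37/8.
u_2 = (37/8 + 21/(37/8))/2 = 2713/592.

2713/592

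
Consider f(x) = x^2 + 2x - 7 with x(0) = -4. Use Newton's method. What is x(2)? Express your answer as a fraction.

-781/204

f'(x) = 2x + 2.
f(-4) = 1, f'(-4) = -6, so x(1) = (-4) - 1/(-6) = -23/6.
f(-23/6) = 1/36, f'(-23/6) = -17/3, so x(2) = (-23/6) - (1/36)/(-17/3) = -781/204.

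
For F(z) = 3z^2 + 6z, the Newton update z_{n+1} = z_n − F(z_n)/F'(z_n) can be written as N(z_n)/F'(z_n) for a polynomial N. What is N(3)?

27

F'(z) = 6z + 6.
N(z) = z·F'(z) − F(z) = z·(6z + 6) − (3z^2 + 6z) = 3z^2.
N(3) = 27.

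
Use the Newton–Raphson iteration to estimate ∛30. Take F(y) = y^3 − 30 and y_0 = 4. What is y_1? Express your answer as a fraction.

F'(y) = 3y^2.
F(4) = 34, F'(4) = 48, so y_1 = 4 − 34/48 = 79/24.

79/24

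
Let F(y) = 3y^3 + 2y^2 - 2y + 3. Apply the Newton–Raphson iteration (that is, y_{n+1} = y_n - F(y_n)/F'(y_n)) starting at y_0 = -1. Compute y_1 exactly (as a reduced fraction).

F'(y) = 9y^2 + 4y - 2.
F(-1) = 4, F'(-1) = 3, so y_1 = (-1) - 4/3 = -7/3.

-7/3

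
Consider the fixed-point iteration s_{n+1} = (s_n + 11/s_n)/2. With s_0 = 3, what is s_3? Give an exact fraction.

s_1 = (3 + 11/3)/2 = 10/3.
s_2 = (10/3 + 11/(10/3))/2 = 199/60.
s_3 = (199/60 + 11/(199/60))/2 = 79201/23880.

79201/23880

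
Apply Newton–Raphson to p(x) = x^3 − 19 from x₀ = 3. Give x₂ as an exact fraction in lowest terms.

1152011/431649

p'(x) = 3x^2.
p(3) = 8, p'(3) = 27, so x₁ = 3 − 8/27 = 73/27.
p(73/27) = 15040/19683, p'(73/27) = 5329/243, so x₂ = (73/27) − (15040/19683)/(5329/243) = 1152011/431649.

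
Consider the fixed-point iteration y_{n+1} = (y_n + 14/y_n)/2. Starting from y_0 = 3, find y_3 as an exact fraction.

2133553/570216

y_1 = (3 + 14/3)/2 = 23/6.
y_2 = (23/6 + 14/(23/6))/2 = 1033/276.
y_3 = (1033/276 + 14/(1033/276))/2 = 2133553/570216.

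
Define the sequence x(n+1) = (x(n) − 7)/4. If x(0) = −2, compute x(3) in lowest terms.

−149/64

x(1) = ((−2) − 7)/4 = −9/4.
x(2) = ((−9/4) − 7)/4 = −37/16.
x(3) = ((−37/16) − 7)/4 = −149/64.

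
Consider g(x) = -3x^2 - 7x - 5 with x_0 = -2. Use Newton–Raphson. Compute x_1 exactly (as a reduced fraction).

-7/5

g'(x) = -6x - 7.
g(-2) = -3, g'(-2) = 5, so x_1 = (-2) - (-3)/5 = -7/5.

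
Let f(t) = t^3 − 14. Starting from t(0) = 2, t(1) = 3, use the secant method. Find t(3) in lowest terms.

18386/7693

f(2) = −6, f(3) = 13. t(2) = 3 − 13·(3 − 2)/(13 − (−6)) = 44/19.
f(3) = 13, f(44/19) = −10842/6859. t(3) = (44/19) − (−10842/6859)·((44/19) − 3)/((−10842/6859) − 13) = 18386/7693.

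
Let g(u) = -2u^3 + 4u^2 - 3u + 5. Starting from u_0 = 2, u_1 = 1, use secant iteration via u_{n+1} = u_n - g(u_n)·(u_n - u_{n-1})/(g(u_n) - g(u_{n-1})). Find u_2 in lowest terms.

9/5

g(2) = -1, g(1) = 4. u_2 = 1 - 4·(1 - 2)/(4 - (-1)) = 9/5.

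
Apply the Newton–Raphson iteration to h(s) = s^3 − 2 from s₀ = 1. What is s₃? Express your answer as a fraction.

1126819/894348

h'(s) = 3s^2.
h(1) = −1, h'(1) = 3, so s₁ = 1 − (−1)/3 = 4/3.
h(4/3) = 10/27, h'(4/3) = 16/3, so s₂ = (4/3) − (10/27)/(16/3) = 91/72.
h(91/72) = 7075/373248, h'(91/72) = 8281/1728, so s₃ = (91/72) − (7075/373248)/(8281/1728) = 1126819/894348.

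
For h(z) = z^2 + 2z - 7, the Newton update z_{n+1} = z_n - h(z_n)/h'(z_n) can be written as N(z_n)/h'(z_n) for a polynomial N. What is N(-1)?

8

h'(z) = 2z + 2.
N(z) = z·h'(z) - h(z) = z·(2z + 2) - (z^2 + 2z - 7) = z^2 + 7.
N(-1) = 8.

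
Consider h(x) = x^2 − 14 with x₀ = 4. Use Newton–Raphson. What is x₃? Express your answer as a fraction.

403201/107760

h'(x) = 2x.
h(4) = 2, h'(4) = 8, so x₁ = 4 − 2/8 = 15/4.
h(15/4) = 1/16, h'(15/4) = 15/2, so x₂ = (15/4) − (1/16)/(15/2) = 449/120.
h(449/120) = 1/14400, h'(449/120) = 449/60, so x₃ = (449/120) − (1/14400)/(449/60) = 403201/107760.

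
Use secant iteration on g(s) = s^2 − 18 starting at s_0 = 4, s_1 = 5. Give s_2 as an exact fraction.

g(4) = −2, g(5) = 7. s_2 = 5 − 7·(5 − 4)/(7 − (−2)) = 38/9.

38/9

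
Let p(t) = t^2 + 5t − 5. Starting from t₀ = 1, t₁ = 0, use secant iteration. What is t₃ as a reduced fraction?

6/7

p(1) = 1, p(0) = −5. t₂ = 0 − (−5)·(0 − 1)/((−5) − 1) = 5/6.
p(0) = −5, p(5/6) = −5/36. t₃ = (5/6) − (−5/36)·((5/6) − 0)/((−5/36) − (−5)) = 6/7.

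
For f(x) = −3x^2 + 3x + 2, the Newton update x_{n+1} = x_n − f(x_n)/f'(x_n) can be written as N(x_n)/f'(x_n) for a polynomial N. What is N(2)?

f'(x) = −6x + 3.
N(x) = x·f'(x) − f(x) = x·(−6x + 3) − (−3x^2 + 3x + 2) = −3x^2 − 2.
N(2) = −14.

−14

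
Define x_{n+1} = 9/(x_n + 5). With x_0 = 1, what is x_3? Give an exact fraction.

x_1 = 9/(1 + 5) = 3/2.
x_2 = 9/(3/2 + 5) = 18/13.
x_3 = 9/(18/13 + 5) = 117/83.

117/83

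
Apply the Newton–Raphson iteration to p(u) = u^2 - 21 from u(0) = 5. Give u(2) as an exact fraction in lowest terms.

527/115

p'(u) = 2u.
p(5) = 4, p'(5) = 10, so u(1) = 5 - 4/10 = 23/5.
p(23/5) = 4/25, p'(23/5) = 46/5, so u(2) = (23/5) - (4/25)/(46/5) = 527/115.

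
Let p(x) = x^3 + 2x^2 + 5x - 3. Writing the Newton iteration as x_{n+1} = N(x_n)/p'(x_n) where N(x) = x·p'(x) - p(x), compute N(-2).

-5

p'(x) = 3x^2 + 4x + 5.
N(x) = x·p'(x) - p(x) = x·(3x^2 + 4x + 5) - (x^3 + 2x^2 + 5x - 3) = 2x^3 + 2x^2 + 3.
N(-2) = -5.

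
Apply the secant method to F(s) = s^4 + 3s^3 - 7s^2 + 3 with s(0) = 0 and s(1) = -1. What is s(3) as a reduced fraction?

F(0) = 3, F(-1) = -6. s(2) = (-1) - (-6)·((-1) - 0)/((-6) - 3) = -1/3.
F(-1) = -6, F(-1/3) = 172/81. s(3) = (-1/3) - (172/81)·((-1/3) - (-1))/((172/81) - (-6)) = -167/329.

-167/329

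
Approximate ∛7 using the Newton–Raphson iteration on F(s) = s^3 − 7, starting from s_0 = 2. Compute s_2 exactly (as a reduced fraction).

18215/9522

F'(s) = 3s^2.
F(2) = 1, F'(2) = 12, so s_1 = 2 − 1/12 = 23/12.
F(23/12) = 71/1728, F'(23/12) = 529/48, so s_2 = (23/12) − (71/1728)/(529/48) = 18215/9522.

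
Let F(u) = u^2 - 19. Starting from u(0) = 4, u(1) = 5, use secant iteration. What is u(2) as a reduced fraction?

13/3

F(4) = -3, F(5) = 6. u(2) = 5 - 6·(5 - 4)/(6 - (-3)) = 13/3.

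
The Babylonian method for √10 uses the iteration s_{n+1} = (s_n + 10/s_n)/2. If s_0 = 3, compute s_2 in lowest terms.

s_1 = (3 + 10/3)/2 = 19/6.
s_2 = (19/6 + 10/(19/6))/2 = 721/228.

721/228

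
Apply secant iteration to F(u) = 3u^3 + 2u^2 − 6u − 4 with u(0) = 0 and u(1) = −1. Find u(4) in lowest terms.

−13826/20351

F(0) = −4, F(−1) = 1. u(2) = (−1) − 1·((−1) − 0)/(1 − (−4)) = −4/5.
F(−1) = 1, F(−4/5) = 68/125. u(3) = (−4/5) − (68/125)·((−4/5) − (−1))/((68/125) − 1) = −32/57.
F(−4/5) = 68/125, F(−32/57) = −10948/20577. u(4) = (−32/57) − (−10948/20577)·((−32/57) − (−4/5))/((−10948/20577) − (68/125)) = −13826/20351.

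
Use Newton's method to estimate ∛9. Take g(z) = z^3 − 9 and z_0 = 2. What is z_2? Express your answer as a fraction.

23401/11250

g'(z) = 3z^2.
g(2) = −1, g'(2) = 12, so z_1 = 2 − (−1)/12 = 25/12.
g(25/12) = 73/1728, g'(25/12) = 625/48, so z_2 = (25/12) − (73/1728)/(625/48) = 23401/11250.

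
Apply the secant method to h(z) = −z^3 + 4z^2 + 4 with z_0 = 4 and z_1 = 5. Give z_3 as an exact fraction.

h(4) = 4, h(5) = −21. z_2 = 5 − (−21)·(5 − 4)/((−21) − 4) = 104/25.
h(5) = −21, h(104/25) = 19236/15625. z_3 = (104/25) − (19236/15625)·((104/25) − 5)/((19236/15625) − (−21)) = 9940/2363.

9940/2363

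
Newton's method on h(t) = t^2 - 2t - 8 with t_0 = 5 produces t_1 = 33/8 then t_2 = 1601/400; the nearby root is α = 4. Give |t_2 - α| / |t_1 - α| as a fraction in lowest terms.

t_1 - α = 33/8 - 4 = 1/8, so |t_1 - α| = 1/8.
t_2 - α = 1601/400 - 4 = 1/400, so |t_2 - α| = 1/400.
Ratio = (1/400) / (1/8) = 1/50.

1/50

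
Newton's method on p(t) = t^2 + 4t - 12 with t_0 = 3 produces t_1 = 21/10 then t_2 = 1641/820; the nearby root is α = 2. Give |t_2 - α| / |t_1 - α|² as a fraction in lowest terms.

5/41

t_1 - α = 21/10 - 2 = 1/10, so |t_1 - α| = 1/10.
t_2 - α = 1641/820 - 2 = 1/820, so |t_2 - α| = 1/820.
|t_1 - α|² = 1/100.
Ratio = (1/820) / (1/100) = 5/41.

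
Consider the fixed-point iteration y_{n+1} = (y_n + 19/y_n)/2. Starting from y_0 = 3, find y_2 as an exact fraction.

367/84

y_1 = (3 + 19/3)/2 = 14/3.
y_2 = (14/3 + 19/(14/3))/2 = 367/84.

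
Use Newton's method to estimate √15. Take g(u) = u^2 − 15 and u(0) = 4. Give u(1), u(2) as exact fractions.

g'(u) = 2u.
g(4) = 1, g'(4) = 8, so u(1) = 4 − 1/8 = 31/8.
g(31/8) = 1/64, g'(31/8) = 31/4, so u(2) = (31/8) − (1/64)/(31/4) = 1921/496.

u(1) = 31/8, u(2) = 1921/496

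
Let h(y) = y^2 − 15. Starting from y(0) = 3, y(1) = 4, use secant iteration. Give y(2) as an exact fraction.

27/7

h(3) = −6, h(4) = 1. y(2) = 4 − 1·(4 − 3)/(1 − (−6)) = 27/7.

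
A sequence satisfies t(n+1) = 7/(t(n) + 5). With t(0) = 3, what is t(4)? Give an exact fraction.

2037/1784

t(1) = 7/(3 + 5) = 7/8.
t(2) = 7/(7/8 + 5) = 56/47.
t(3) = 7/(56/47 + 5) = 329/291.
t(4) = 7/(329/291 + 5) = 2037/1784.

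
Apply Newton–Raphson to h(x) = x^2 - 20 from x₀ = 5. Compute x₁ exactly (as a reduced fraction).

9/2

h'(x) = 2x.
h(5) = 5, h'(5) = 10, so x₁ = 5 - 5/10 = 9/2.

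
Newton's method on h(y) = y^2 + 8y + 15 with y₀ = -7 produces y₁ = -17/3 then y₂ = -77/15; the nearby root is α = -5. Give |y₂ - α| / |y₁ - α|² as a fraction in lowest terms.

3/10

y₁ - α = -17/3 - (-5) = -17/3 + 5 = -2/3, so |y₁ - α| = 2/3.
y₂ - α = -77/15 - (-5) = -77/15 + 5 = -2/15, so |y₂ - α| = 2/15.
|y₁ - α|² = 4/9.
Ratio = (2/15) / (4/9) = 3/10.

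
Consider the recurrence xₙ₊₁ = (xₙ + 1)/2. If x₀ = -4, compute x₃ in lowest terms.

x₁ = ((-4) + 1)/2 = -3/2.
x₂ = ((-3/2) + 1)/2 = -1/4.
x₃ = ((-1/4) + 1)/2 = 3/8.

3/8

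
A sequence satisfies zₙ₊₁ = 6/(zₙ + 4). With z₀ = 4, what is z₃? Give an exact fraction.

z₁ = 6/(4 + 4) = 3/4.
z₂ = 6/(3/4 + 4) = 24/19.
z₃ = 6/(24/19 + 4) = 57/50.

57/50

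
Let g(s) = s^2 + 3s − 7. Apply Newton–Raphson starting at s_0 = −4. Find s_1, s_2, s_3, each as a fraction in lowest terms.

s_1 = −23/5, s_2 = −704/155, s_3 = −663791/146165

g'(s) = 2s + 3.
g(−4) = −3, g'(−4) = −5, so s_1 = (−4) − (−3)/(−5) = −23/5.
g(−23/5) = 9/25, g'(−23/5) = −31/5, so s_2 = (−23/5) − (9/25)/(−31/5) = −704/155.
g(−704/155) = 81/24025, g'(−704/155) = −943/155, so s_3 = (−704/155) − (81/24025)/(−943/155) = −663791/146165.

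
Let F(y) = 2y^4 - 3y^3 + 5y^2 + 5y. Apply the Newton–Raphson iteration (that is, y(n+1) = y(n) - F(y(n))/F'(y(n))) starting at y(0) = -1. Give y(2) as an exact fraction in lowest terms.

F'(y) = 8y^3 - 9y^2 + 10y + 5.
F(-1) = 5, F'(-1) = -22, so y(1) = (-1) - 5/(-22) = -17/22.
F(-17/22) = 17850/14641, F'(-17/22) = -62783/5324, so y(2) = (-17/22) - (17850/14641)/(-62783/5324) = -132073/197318.

-132073/197318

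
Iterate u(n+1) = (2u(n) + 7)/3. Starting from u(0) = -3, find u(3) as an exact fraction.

u(1) = (2·(-3) + 7)/3 = 1/3.
u(2) = (2·(1/3) + 7)/3 = 23/9.
u(3) = (2·(23/9) + 7)/3 = 109/27.

109/27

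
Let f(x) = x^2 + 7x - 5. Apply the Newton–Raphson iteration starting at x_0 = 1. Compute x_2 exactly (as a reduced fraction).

f'(x) = 2x + 7.
f(1) = 3, f'(1) = 9, so x_1 = 1 - 3/9 = 2/3.
f(2/3) = 1/9, f'(2/3) = 25/3, so x_2 = (2/3) - (1/9)/(25/3) = 49/75.

49/75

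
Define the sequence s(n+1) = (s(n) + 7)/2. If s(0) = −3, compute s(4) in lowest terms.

51/8

s(1) = ((−3) + 7)/2 = 2.
s(2) = (2 + 7)/2 = 9/2.
s(3) = ((9/2) + 7)/2 = 23/4.
s(4) = ((23/4) + 7)/2 = 51/8.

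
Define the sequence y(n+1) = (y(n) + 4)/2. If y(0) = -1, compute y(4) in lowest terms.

59/16

y(1) = ((-1) + 4)/2 = 3/2.
y(2) = ((3/2) + 4)/2 = 11/4.
y(3) = ((11/4) + 4)/2 = 27/8.
y(4) = ((27/8) + 4)/2 = 59/16.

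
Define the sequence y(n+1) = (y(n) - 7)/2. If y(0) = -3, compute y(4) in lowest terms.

-27/4

y(1) = ((-3) - 7)/2 = -5.
y(2) = ((-5) - 7)/2 = -6.
y(3) = ((-6) - 7)/2 = -13/2.
y(4) = ((-13/2) - 7)/2 = -27/4.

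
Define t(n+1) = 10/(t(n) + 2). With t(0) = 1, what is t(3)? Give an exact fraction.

80/31

t(1) = 10/(1 + 2) = 10/3.
t(2) = 10/(10/3 + 2) = 15/8.
t(3) = 10/(15/8 + 2) = 80/31.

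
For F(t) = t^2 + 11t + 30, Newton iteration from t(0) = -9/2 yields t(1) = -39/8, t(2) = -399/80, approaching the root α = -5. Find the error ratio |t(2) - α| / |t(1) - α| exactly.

t(1) - α = -39/8 - (-5) = -39/8 + 5 = 1/8, so |t(1) - α| = 1/8.
t(2) - α = -399/80 - (-5) = -399/80 + 5 = 1/80, so |t(2) - α| = 1/80.
Ratio = (1/80) / (1/8) = 1/10.

1/10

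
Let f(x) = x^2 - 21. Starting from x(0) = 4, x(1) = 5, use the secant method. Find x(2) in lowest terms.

f(4) = -5, f(5) = 4. x(2) = 5 - 4·(5 - 4)/(4 - (-5)) = 41/9.

41/9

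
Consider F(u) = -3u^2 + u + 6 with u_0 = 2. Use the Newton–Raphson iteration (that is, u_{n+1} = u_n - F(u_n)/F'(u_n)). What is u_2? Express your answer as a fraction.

1698/1067

F'(u) = -6u + 1.
F(2) = -4, F'(2) = -11, so u_1 = 2 - (-4)/(-11) = 18/11.
F(18/11) = -48/121, F'(18/11) = -97/11, so u_2 = (18/11) - (-48/121)/(-97/11) = 1698/1067.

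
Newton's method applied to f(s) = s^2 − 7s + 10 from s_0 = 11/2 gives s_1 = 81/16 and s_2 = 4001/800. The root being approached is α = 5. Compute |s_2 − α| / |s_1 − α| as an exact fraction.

s_1 − α = 81/16 − 5 = 1/16, so |s_1 − α| = 1/16.
s_2 − α = 4001/800 − 5 = 1/800, so |s_2 − α| = 1/800.
Ratio = (1/800) / (1/16) = 1/50.

1/50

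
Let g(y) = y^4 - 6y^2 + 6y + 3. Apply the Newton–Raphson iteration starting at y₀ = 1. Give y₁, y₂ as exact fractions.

g'(y) = 4y^3 - 12y + 6.
g(1) = 4, g'(1) = -2, so y₁ = 1 - 4/(-2) = 3.
g(3) = 48, g'(3) = 78, so y₂ = 3 - 48/78 = 31/13.

y₁ = 3, y₂ = 31/13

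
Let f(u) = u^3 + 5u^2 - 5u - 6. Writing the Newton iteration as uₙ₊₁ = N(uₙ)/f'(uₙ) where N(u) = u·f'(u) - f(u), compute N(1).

f'(u) = 3u^2 + 10u - 5.
N(u) = u·f'(u) - f(u) = u·(3u^2 + 10u - 5) - (u^3 + 5u^2 - 5u - 6) = 2u^3 + 5u^2 + 6.
N(1) = 13.

13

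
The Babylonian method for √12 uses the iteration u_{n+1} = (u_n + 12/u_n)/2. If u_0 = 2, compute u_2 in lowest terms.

7/2

u_1 = (2 + 12/2)/2 = 4.
u_2 = (4 + 12/4)/2 = 7/2.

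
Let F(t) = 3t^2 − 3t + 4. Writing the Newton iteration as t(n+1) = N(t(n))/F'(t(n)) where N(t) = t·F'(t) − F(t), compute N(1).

F'(t) = 6t − 3.
N(t) = t·F'(t) − F(t) = t·(6t − 3) − (3t^2 − 3t + 4) = 3t^2 − 4.
N(1) = −1.

−1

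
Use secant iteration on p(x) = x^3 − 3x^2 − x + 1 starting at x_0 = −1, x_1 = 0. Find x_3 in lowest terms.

−9

p(−1) = −2, p(0) = 1. x_2 = 0 − 1·(0 − (−1))/(1 − (−2)) = −1/3.
p(0) = 1, p(−1/3) = 26/27. x_3 = (−1/3) − (26/27)·((−1/3) − 0)/((26/27) − 1) = −9.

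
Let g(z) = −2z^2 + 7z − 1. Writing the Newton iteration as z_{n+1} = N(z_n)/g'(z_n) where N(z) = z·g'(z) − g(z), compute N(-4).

−31

g'(z) = −4z + 7.
N(z) = z·g'(z) − g(z) = z·(−4z + 7) − (−2z^2 + 7z − 1) = −2z^2 + 1.
N(-4) = −31.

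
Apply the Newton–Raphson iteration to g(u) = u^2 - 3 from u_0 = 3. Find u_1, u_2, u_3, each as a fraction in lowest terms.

g'(u) = 2u.
g(3) = 6, g'(3) = 6, so u_1 = 3 - 6/6 = 2.
g(2) = 1, g'(2) = 4, so u_2 = 2 - 1/4 = 7/4.
g(7/4) = 1/16, g'(7/4) = 7/2, so u_3 = (7/4) - (1/16)/(7/2) = 97/56.

u_1 = 2, u_2 = 7/4, u_3 = 97/56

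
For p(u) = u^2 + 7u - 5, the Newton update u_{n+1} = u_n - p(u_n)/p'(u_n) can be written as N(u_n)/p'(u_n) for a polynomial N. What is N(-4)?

p'(u) = 2u + 7.
N(u) = u·p'(u) - p(u) = u·(2u + 7) - (u^2 + 7u - 5) = u^2 + 5.
N(-4) = 21.

21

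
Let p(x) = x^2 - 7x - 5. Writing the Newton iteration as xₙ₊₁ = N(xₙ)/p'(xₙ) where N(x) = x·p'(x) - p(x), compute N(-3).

p'(x) = 2x - 7.
N(x) = x·p'(x) - p(x) = x·(2x - 7) - (x^2 - 7x - 5) = x^2 + 5.
N(-3) = 14.

14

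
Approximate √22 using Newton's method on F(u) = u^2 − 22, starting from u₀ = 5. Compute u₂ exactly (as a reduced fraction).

F'(u) = 2u.
F(5) = 3, F'(5) = 10, so u₁ = 5 − 3/10 = 47/10.
F(47/10) = 9/100, F'(47/10) = 47/5, so u₂ = (47/10) − (9/100)/(47/5) = 4409/940.

4409/940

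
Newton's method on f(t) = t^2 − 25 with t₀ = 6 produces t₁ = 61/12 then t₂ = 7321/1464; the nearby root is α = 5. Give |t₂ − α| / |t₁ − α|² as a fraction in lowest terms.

6/61

t₁ − α = 61/12 − 5 = 1/12, so |t₁ − α| = 1/12.
t₂ − α = 7321/1464 − 5 = 1/1464, so |t₂ − α| = 1/1464.
|t₁ − α|² = 1/144.
Ratio = (1/1464) / (1/144) = 6/61.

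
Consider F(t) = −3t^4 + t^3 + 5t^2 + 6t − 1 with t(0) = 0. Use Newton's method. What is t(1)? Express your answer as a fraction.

1/6

F'(t) = −12t^3 + 3t^2 + 10t + 6.
F(0) = −1, F'(0) = 6, so t(1) = 0 − (−1)/6 = 1/6.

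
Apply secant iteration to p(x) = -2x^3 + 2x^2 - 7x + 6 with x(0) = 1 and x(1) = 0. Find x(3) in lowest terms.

294/331

p(1) = -1, p(0) = 6. x(2) = 0 - 6·(0 - 1)/(6 - (-1)) = 6/7.
p(0) = 6, p(6/7) = 72/343. x(3) = (6/7) - (72/343)·((6/7) - 0)/((72/343) - 6) = 294/331.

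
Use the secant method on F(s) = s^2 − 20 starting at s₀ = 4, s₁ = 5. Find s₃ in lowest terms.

76/17

F(4) = −4, F(5) = 5. s₂ = 5 − 5·(5 − 4)/(5 − (−4)) = 40/9.
F(5) = 5, F(40/9) = −20/81. s₃ = (40/9) − (−20/81)·((40/9) − 5)/((−20/81) − 5) = 76/17.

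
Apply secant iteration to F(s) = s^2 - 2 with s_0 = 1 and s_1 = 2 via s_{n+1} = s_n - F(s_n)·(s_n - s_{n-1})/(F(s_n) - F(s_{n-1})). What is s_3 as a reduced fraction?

F(1) = -1, F(2) = 2. s_2 = 2 - 2·(2 - 1)/(2 - (-1)) = 4/3.
F(2) = 2, F(4/3) = -2/9. s_3 = (4/3) - (-2/9)·((4/3) - 2)/((-2/9) - 2) = 7/5.

7/5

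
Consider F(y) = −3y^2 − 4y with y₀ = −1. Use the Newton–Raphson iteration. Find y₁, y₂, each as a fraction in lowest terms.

y₁ = −3/2, y₂ = −27/20

F'(y) = −6y − 4.
F(−1) = 1, F'(−1) = 2, so y₁ = (−1) − 1/2 = −3/2.
F(−3/2) = −3/4, F'(−3/2) = 5, so y₂ = (−3/2) − (−3/4)/5 = −27/20.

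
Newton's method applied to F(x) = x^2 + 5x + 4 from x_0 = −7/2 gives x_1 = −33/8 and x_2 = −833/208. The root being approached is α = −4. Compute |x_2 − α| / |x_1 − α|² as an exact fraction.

4/13

x_1 − α = −33/8 − (−4) = −33/8 + 4 = −1/8, so |x_1 − α| = 1/8.
x_2 − α = −833/208 − (−4) = −833/208 + 4 = −1/208, so |x_2 − α| = 1/208.
|x_1 − α|² = 1/64.
Ratio = (1/208) / (1/64) = 4/13.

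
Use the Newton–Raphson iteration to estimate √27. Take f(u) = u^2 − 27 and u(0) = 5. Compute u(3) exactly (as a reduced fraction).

3650401/702520

f'(u) = 2u.
f(5) = −2, f'(5) = 10, so u(1) = 5 − (−2)/10 = 26/5.
f(26/5) = 1/25, f'(26/5) = 52/5, so u(2) = (26/5) − (1/25)/(52/5) = 1351/260.
f(1351/260) = 1/67600, f'(1351/260) = 1351/130, so u(3) = (1351/260) − (1/67600)/(1351/130) = 3650401/702520.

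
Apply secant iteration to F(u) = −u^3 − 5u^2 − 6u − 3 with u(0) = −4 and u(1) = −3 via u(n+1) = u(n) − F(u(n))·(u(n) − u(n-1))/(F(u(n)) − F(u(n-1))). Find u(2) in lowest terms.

F(−4) = 5, F(−3) = −3. u(2) = (−3) − (−3)·((−3) − (−4))/((−3) − 5) = −27/8.

−27/8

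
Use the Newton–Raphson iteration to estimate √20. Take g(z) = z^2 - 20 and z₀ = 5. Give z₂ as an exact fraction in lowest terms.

161/36

g'(z) = 2z.
g(5) = 5, g'(5) = 10, so z₁ = 5 - 5/10 = 9/2.
g(9/2) = 1/4, g'(9/2) = 9, so z₂ = (9/2) - (1/4)/9 = 161/36.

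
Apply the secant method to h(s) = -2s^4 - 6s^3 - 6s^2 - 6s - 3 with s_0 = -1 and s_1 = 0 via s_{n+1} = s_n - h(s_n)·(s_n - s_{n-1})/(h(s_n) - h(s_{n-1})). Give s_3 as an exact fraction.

h(-1) = 1, h(0) = -3. s_2 = 0 - (-3)·(0 - (-1))/((-3) - 1) = -3/4.
h(0) = -3, h(-3/4) = 3/128. s_3 = (-3/4) - (3/128)·((-3/4) - 0)/((3/128) - (-3)) = -32/43.

-32/43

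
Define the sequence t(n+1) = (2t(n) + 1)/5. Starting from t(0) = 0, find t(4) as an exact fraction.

t(1) = (2·0 + 1)/5 = 1/5.
t(2) = (2·(1/5) + 1)/5 = 7/25.
t(3) = (2·(7/25) + 1)/5 = 39/125.
t(4) = (2·(39/125) + 1)/5 = 203/625.

203/625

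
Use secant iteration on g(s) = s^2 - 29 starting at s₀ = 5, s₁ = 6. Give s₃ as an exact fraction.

673/125

g(5) = -4, g(6) = 7. s₂ = 6 - 7·(6 - 5)/(7 - (-4)) = 59/11.
g(6) = 7, g(59/11) = -28/121. s₃ = (59/11) - (-28/121)·((59/11) - 6)/((-28/121) - 7) = 673/125.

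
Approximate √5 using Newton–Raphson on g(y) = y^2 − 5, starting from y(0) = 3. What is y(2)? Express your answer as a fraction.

47/21

g'(y) = 2y.
g(3) = 4, g'(3) = 6, so y(1) = 3 − 4/6 = 7/3.
g(7/3) = 4/9, g'(7/3) = 14/3, so y(2) = (7/3) − (4/9)/(14/3) = 47/21.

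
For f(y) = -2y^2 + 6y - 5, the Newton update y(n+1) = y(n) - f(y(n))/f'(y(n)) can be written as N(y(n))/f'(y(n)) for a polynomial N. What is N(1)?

3

f'(y) = -4y + 6.
N(y) = y·f'(y) - f(y) = y·(-4y + 6) - (-2y^2 + 6y - 5) = -2y^2 + 5.
N(1) = 3.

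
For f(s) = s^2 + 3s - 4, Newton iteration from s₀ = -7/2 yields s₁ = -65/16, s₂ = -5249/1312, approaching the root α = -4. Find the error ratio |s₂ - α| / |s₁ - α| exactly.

s₁ - α = -65/16 - (-4) = -65/16 + 4 = -1/16, so |s₁ - α| = 1/16.
s₂ - α = -5249/1312 - (-4) = -5249/1312 + 4 = -1/1312, so |s₂ - α| = 1/1312.
Ratio = (1/1312) / (1/16) = 1/82.

1/82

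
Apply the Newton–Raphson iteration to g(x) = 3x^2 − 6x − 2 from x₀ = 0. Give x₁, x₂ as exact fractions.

g'(x) = 6x − 6.
g(0) = −2, g'(0) = −6, so x₁ = 0 − (−2)/(−6) = −1/3.
g(−1/3) = 1/3, g'(−1/3) = −8, so x₂ = (−1/3) − (1/3)/(−8) = −7/24.

x₁ = −1/3, x₂ = −7/24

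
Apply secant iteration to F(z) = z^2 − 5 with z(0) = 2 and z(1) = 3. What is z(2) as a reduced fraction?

F(2) = −1, F(3) = 4. z(2) = 3 − 4·(3 − 2)/(4 − (−1)) = 11/5.

11/5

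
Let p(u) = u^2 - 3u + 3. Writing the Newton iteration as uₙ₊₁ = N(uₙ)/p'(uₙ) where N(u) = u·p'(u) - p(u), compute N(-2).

p'(u) = 2u - 3.
N(u) = u·p'(u) - p(u) = u·(2u - 3) - (u^2 - 3u + 3) = u^2 - 3.
N(-2) = 1.

1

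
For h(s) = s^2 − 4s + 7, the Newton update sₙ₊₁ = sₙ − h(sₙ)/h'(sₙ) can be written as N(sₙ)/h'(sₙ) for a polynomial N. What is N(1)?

−6

h'(s) = 2s − 4.
N(s) = s·h'(s) − h(s) = s·(2s − 4) − (s^2 − 4s + 7) = s^2 − 7.
N(1) = −6.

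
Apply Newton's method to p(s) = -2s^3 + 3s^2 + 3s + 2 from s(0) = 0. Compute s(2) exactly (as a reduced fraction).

p'(s) = -6s^2 + 6s + 3.
p(0) = 2, p'(0) = 3, so s(1) = 0 - 2/3 = -2/3.
p(-2/3) = 52/27, p'(-2/3) = -11/3, so s(2) = (-2/3) - (52/27)/(-11/3) = -14/99.

-14/99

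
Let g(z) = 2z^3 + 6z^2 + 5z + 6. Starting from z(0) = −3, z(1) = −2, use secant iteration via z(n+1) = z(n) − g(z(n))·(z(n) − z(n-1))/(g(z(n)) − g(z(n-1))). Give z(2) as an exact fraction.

g(−3) = −9, g(−2) = 4. z(2) = (−2) − 4·((−2) − (−3))/(4 − (−9)) = −30/13.

−30/13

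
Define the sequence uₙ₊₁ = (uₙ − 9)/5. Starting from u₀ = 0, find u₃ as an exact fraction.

u₁ = (0 − 9)/5 = −9/5.
u₂ = ((−9/5) − 9)/5 = −54/25.
u₃ = ((−54/25) − 9)/5 = −279/125.

−279/125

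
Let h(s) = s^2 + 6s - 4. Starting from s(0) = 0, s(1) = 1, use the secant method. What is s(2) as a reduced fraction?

4/7

h(0) = -4, h(1) = 3. s(2) = 1 - 3·(1 - 0)/(3 - (-4)) = 4/7.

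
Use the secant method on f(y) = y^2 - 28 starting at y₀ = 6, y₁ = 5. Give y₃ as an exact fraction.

f(6) = 8, f(5) = -3. y₂ = 5 - (-3)·(5 - 6)/((-3) - 8) = 58/11.
f(5) = -3, f(58/11) = -24/121. y₃ = (58/11) - (-24/121)·((58/11) - 5)/((-24/121) - (-3)) = 598/113.

598/113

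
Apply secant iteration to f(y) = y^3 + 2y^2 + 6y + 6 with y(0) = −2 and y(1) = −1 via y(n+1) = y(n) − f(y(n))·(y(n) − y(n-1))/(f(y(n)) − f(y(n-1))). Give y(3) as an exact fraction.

−302/253

f(−2) = −6, f(−1) = 1. y(2) = (−1) − 1·((−1) − (−2))/(1 − (−6)) = −8/7.
f(−1) = 1, f(−8/7) = 90/343. y(3) = (−8/7) − (90/343)·((−8/7) − (−1))/((90/343) − 1) = −302/253.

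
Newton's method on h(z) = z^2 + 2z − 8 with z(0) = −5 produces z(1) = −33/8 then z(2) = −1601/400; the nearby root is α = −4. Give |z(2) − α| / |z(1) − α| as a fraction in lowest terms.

z(1) − α = −33/8 − (−4) = −33/8 + 4 = −1/8, so |z(1) − α| = 1/8.
z(2) − α = −1601/400 − (−4) = −1601/400 + 4 = −1/400, so |z(2) − α| = 1/400.
Ratio = (1/400) / (1/8) = 1/50.

1/50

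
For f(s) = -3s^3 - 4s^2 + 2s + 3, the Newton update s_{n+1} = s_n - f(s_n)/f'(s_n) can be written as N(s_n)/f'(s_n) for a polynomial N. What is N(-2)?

29

f'(s) = -9s^2 - 8s + 2.
N(s) = s·f'(s) - f(s) = s·(-9s^2 - 8s + 2) - (-3s^3 - 4s^2 + 2s + 3) = -6s^3 - 4s^2 - 3.
N(-2) = 29.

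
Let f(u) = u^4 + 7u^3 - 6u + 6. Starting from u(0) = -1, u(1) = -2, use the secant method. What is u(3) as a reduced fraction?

f(-1) = 6, f(-2) = -22. u(2) = (-2) - (-22)·((-2) - (-1))/((-22) - 6) = -17/14.
f(-2) = -22, f(-17/14) = 112431/38416. u(3) = (-17/14) - (112431/38416)·((-17/14) - (-2))/((112431/38416) - (-22)) = -113738/87053.

-113738/87053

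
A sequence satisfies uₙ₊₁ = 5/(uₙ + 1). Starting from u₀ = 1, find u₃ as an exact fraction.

u₁ = 5/(1 + 1) = 5/2.
u₂ = 5/(5/2 + 1) = 10/7.
u₃ = 5/(10/7 + 1) = 35/17.

35/17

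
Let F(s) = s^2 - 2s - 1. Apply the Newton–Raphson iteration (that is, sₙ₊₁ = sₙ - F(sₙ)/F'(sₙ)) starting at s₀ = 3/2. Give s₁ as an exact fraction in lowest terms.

13/4

F'(s) = 2s - 2.
F(3/2) = -7/4, F'(3/2) = 1, so s₁ = (3/2) - (-7/4)/1 = 13/4.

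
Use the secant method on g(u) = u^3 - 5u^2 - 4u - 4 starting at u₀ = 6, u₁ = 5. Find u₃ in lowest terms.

g(6) = 8, g(5) = -24. u₂ = 5 - (-24)·(5 - 6)/((-24) - 8) = 23/4.
g(5) = -24, g(23/4) = -141/64. u₃ = (23/4) - (-141/64)·((23/4) - 5)/((-141/64) - (-24)) = 903/155.

903/155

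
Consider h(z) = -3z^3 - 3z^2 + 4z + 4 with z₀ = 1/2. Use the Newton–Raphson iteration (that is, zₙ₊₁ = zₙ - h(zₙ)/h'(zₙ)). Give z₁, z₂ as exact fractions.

h'(z) = -9z^2 - 6z + 4.
h(1/2) = 39/8, h'(1/2) = -5/4, so z₁ = (1/2) - (39/8)/(-5/4) = 22/5.
h(22/5) = -36504/125, h'(22/5) = -4916/25, so z₂ = (22/5) - (-36504/125)/(-4916/25) = 17912/6145.

z₁ = 22/5, z₂ = 17912/6145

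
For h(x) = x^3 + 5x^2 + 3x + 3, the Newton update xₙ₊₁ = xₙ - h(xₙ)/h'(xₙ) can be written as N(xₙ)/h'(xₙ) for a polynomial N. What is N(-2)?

1

h'(x) = 3x^2 + 10x + 3.
N(x) = x·h'(x) - h(x) = x·(3x^2 + 10x + 3) - (x^3 + 5x^2 + 3x + 3) = 2x^3 + 5x^2 - 3.
N(-2) = 1.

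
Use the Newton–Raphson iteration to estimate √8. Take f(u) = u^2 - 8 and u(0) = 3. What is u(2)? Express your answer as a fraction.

f'(u) = 2u.
f(3) = 1, f'(3) = 6, so u(1) = 3 - 1/6 = 17/6.
f(17/6) = 1/36, f'(17/6) = 17/3, so u(2) = (17/6) - (1/36)/(17/3) = 577/204.

577/204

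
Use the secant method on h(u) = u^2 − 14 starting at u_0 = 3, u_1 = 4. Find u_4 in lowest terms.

h(3) = −5, h(4) = 2. u_2 = 4 − 2·(4 − 3)/(2 − (−5)) = 26/7.
h(4) = 2, h(26/7) = −10/49. u_3 = (26/7) − (−10/49)·((26/7) − 4)/((−10/49) − 2) = 101/27.
h(26/7) = −10/49, h(101/27) = −5/729. u_4 = (101/27) − (−5/729)·((101/27) − (26/7))/((−5/729) − (−10/49)) = 5272/1409.

5272/1409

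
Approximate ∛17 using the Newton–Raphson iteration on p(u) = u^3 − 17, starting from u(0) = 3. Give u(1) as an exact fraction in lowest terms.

p'(u) = 3u^2.
p(3) = 10, p'(3) = 27, so u(1) = 3 − 10/27 = 71/27.

71/27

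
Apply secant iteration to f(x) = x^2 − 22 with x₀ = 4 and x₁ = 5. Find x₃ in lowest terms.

f(4) = −6, f(5) = 3. x₂ = 5 − 3·(5 − 4)/(3 − (−6)) = 14/3.
f(5) = 3, f(14/3) = −2/9. x₃ = (14/3) − (−2/9)·((14/3) − 5)/((−2/9) − 3) = 136/29.

136/29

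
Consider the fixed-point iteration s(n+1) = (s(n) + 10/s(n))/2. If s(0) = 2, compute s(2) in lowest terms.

s(1) = (2 + 10/2)/2 = 7/2.
s(2) = (7/2 + 10/(7/2))/2 = 89/28.

89/28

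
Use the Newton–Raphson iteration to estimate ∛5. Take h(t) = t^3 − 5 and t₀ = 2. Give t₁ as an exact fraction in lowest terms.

7/4

h'(t) = 3t^2.
h(2) = 3, h'(2) = 12, so t₁ = 2 − 3/12 = 7/4.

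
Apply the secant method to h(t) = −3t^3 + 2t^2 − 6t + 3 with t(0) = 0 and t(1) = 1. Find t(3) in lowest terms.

h(0) = 3, h(1) = −4. t(2) = 1 − (−4)·(1 − 0)/((−4) − 3) = 3/7.
h(1) = −4, h(3/7) = 192/343. t(3) = (3/7) − (192/343)·((3/7) − 1)/((192/343) − (−4)) = 195/391.

195/391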